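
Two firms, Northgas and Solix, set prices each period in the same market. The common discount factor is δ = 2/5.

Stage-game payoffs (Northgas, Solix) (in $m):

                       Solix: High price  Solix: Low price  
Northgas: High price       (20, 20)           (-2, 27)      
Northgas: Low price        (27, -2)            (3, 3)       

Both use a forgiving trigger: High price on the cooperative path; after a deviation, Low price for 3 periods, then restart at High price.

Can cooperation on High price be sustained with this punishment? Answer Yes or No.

A one-shot deviation gives 27 now, then 3 for 3 periods, then back to 20.
Gain from deviating: (27−20) today; loss: (20−3) in each of the next 3 periods.
No-deviation condition: (20−3)(δ+…+δ^3) ≥ 27−20, i.e. δ+…+δ^3 ≥ 7/17.
At δ = 2/5: δ+…+δ^3 = 0.6240 ≥ 0.4118.
So cooperation is sustainable.

Yes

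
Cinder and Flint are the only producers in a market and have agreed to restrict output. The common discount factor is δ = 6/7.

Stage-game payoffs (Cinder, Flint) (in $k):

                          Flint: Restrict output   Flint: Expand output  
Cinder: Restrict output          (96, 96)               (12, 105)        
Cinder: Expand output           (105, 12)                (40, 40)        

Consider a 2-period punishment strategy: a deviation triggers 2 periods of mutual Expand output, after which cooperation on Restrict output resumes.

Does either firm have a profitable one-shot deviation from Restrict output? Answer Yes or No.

No

A one-shot deviation gives 105 now, then 40 for 2 periods, then back to 96.
Gain from deviating: (105−96) today; loss: (96−40) in each of the next 2 periods.
No-deviation condition: (96−40)(δ+…+δ^2) ≥ 105−96, i.e. δ+…+δ^2 ≥ 9/56.
At δ = 6/7: δ+…+δ^2 = 1.5918 ≥ 0.1607.
So cooperation is sustainable.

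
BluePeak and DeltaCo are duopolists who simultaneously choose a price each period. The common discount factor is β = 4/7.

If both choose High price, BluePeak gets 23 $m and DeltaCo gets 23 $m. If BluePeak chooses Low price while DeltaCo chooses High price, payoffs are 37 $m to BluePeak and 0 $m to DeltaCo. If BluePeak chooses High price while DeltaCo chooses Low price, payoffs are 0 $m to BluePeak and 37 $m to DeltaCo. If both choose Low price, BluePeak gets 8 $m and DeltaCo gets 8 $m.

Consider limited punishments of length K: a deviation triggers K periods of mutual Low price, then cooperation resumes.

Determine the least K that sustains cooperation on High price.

No profitable deviation requires (23−8)(β+…+β^K) ≥ 37−23, i.e. β+…+β^K ≥ 14/15 ≈ 0.9333.
With β = 4/7, the partial sums are K=1: 0.5714, K=2: 0.8980, K=3: 1.0845.
K = 3 is the first length at which the sum reaches 0.9333.

3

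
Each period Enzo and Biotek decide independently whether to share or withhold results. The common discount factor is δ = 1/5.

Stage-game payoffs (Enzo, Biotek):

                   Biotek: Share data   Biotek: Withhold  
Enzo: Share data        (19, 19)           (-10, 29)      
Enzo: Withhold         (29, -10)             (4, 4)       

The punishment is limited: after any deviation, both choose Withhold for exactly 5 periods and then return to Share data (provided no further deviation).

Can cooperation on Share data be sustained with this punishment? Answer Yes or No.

IC: δ+…+δ^5 ≥ (29−19)/(19−4) = 2/3.
At δ = 1/5: partial sum = 0.2499 < 0.6667. Cooperation not sustainable.

No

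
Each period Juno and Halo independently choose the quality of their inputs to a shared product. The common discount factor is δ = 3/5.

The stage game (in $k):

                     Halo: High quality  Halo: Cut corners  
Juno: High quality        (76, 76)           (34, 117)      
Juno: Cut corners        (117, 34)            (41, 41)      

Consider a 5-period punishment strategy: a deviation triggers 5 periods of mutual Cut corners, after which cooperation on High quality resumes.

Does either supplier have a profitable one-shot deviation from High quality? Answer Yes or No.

A one-shot deviation gives 117 now, then 41 for 5 periods, then back to 76.
Gain from deviating: (117−76) today; loss: (76−41) in each of the next 5 periods.
No-deviation condition: (76−41)(δ+…+δ^5) ≥ 117−76, i.e. δ+…+δ^5 ≥ 41/35.
At δ = 3/5: δ+…+δ^5 = 1.3834 ≥ 1.1714.
So cooperation is sustainable.

No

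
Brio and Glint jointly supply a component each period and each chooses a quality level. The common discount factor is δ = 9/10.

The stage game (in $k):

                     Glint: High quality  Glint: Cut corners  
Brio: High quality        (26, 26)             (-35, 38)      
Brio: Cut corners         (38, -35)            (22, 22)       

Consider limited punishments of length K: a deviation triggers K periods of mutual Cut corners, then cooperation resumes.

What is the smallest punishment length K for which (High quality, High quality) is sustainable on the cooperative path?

4

No profitable deviation requires (26−22)(δ+…+δ^K) ≥ 38−26, i.e. δ+…+δ^K ≥ 3 ≈ 3.0000.
With δ = 9/10, the partial sums are K=1: 0.9000, K=2: 1.7100, K=3: 2.4390, K=4: 3.0951.
K = 4 is the first length at which the sum reaches 3.0000.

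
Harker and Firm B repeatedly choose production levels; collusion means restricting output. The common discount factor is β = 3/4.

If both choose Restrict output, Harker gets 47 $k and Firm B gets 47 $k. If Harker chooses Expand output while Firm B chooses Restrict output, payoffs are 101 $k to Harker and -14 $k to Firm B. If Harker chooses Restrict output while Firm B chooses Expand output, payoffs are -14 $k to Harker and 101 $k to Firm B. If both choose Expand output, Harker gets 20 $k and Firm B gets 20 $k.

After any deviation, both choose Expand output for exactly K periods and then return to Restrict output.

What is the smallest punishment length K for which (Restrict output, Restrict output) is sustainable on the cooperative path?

No profitable deviation requires (47−20)(β+…+β^K) ≥ 101−47, i.e. β+…+β^K ≥ 2 ≈ 2.0000.
With β = 3/4, the partial sums are K=1: 0.7500, K=2: 1.3125, K=3: 1.7344, K=4: 2.0508.
K = 4 is the first length at which the sum reaches 2.0000.

4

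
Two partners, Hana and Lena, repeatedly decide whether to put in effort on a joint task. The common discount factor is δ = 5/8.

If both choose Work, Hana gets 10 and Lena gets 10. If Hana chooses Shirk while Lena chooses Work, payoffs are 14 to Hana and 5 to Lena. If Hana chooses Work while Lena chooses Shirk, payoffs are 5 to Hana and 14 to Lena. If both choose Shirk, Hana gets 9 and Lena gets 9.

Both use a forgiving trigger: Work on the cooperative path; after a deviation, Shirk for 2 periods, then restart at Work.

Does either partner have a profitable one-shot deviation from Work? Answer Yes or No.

Yes

IC: δ+…+δ^2 ≥ (14−10)/(10−9) = 4.
At δ = 5/8: partial sum = 1.0156 < 4.0000. Cooperation not sustainable.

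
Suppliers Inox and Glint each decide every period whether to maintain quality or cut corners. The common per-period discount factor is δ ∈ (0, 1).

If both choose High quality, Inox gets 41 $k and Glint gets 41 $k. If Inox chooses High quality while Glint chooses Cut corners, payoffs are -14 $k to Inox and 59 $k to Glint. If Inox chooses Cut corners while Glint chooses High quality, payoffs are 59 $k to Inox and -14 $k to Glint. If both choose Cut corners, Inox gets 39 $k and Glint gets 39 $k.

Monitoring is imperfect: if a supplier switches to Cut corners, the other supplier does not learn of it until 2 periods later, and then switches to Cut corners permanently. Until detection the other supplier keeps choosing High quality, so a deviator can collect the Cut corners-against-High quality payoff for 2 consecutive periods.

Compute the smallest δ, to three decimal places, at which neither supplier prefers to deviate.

0.949

The best deviation is to choose Cut corners for all 2 undetected periods, earning 59 each, then 39 forever once detected.
Deviation value: 59(1−δ^2)/(1−δ) + 39δ^2/(1−δ); cooperation value: 41/(1−δ).
IC: 41 ≥ 59(1−δ^2) + 39δ^2 = 59 − 20δ^2.
So δ^2 ≥ 18/20 = 9/10, giving δ ≥ (9/10)^(1/2) ≈ 0.949.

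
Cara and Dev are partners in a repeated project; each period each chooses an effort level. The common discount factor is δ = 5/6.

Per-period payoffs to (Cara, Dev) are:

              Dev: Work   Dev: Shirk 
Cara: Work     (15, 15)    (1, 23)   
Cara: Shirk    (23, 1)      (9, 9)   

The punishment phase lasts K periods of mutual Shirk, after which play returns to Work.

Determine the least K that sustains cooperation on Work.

No profitable deviation requires (15−9)(δ+…+δ^K) ≥ 23−15, i.e. δ+…+δ^K ≥ 4/3 ≈ 1.3333.
With δ = 5/6, the partial sums are K=1: 0.8333, K=2: 1.5278.
K = 2 is the first length at which the sum reaches 1.3333.

2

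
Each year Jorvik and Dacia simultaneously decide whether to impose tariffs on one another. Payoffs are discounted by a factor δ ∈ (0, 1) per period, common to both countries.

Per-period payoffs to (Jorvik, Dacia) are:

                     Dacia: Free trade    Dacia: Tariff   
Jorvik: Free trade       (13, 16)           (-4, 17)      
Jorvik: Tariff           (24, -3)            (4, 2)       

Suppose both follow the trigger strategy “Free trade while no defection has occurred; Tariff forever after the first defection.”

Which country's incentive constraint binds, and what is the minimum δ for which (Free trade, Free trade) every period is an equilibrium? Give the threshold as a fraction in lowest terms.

Jorvik; δ ≥ 11/20

For Jorvik: deviation gain 24−13 = 11, per-period punishment loss 13−4 = 9. IC gives δ ≥ 11/20.
For Dacia: gain 1, loss 14 per period, so δ ≥ 1/15.
The tighter constraint is Jorvik's, so cooperation needs δ ≥ 11/20.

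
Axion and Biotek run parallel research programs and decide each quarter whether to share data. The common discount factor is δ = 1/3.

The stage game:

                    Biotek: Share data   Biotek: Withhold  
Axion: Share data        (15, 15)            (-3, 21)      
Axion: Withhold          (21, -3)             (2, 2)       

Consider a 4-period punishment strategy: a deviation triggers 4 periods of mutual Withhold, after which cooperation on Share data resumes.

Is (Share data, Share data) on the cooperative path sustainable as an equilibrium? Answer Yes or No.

IC: δ+…+δ^4 ≥ (21−15)/(15−2) = 6/13.
At δ = 1/3: partial sum = 0.4938 ≥ 0.4615. Cooperation sustainable.

Yes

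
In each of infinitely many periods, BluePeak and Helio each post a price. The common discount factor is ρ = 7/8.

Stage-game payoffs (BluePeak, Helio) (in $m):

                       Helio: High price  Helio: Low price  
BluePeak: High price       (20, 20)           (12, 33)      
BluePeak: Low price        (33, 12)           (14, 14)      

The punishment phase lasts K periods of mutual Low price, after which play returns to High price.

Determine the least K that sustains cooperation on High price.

Need Σ_{k=1}^{K} ρ^k ≥ (33−20)/(20−14) = 2.1667 at ρ = 7/8.
At K = 2 the sum is 1.6406 < 2.1667; at K = 3 it is 2.3105 ≥ 2.1667.
So the minimum punishment length is K = 3.

3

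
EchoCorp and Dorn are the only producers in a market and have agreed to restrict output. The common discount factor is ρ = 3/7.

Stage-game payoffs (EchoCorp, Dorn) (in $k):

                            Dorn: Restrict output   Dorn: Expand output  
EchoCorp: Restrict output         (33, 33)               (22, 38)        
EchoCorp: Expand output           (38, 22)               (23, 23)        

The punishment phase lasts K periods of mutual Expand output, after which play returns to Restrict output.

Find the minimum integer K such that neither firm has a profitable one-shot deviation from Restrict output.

2

No profitable deviation requires (33−23)(ρ+…+ρ^K) ≥ 38−33, i.e. ρ+…+ρ^K ≥ 1/2 ≈ 0.5000.
With ρ = 3/7, the partial sums are K=1: 0.4286, K=2: 0.6122.
K = 2 is the first length at which the sum reaches 0.5000.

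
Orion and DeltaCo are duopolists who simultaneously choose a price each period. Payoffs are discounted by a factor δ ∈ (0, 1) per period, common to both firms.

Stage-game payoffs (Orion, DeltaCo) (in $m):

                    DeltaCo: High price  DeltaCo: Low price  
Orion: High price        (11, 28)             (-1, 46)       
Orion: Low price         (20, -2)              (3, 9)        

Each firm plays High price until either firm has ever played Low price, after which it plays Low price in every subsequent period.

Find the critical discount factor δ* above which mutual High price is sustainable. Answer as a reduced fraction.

9/17

For Orion: deviation gain 20−11 = 9, per-period punishment loss 11−3 = 8. IC gives δ ≥ 9/17.
For DeltaCo: gain 18, loss 19 per period, so δ ≥ 18/37.
The tighter constraint is Orion's, so cooperation needs δ ≥ 9/17.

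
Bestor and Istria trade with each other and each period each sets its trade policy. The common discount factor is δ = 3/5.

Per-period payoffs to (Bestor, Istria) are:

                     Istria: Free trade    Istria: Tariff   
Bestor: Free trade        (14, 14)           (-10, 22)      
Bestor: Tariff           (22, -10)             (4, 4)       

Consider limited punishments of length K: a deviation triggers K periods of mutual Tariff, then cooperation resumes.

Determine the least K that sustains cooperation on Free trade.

2

No profitable deviation requires (14−4)(δ+…+δ^K) ≥ 22−14, i.e. δ+…+δ^K ≥ 4/5 ≈ 0.8000.
With δ = 3/5, the partial sums are K=1: 0.6000, K=2: 0.9600.
K = 2 is the first length at which the sum reaches 0.8000.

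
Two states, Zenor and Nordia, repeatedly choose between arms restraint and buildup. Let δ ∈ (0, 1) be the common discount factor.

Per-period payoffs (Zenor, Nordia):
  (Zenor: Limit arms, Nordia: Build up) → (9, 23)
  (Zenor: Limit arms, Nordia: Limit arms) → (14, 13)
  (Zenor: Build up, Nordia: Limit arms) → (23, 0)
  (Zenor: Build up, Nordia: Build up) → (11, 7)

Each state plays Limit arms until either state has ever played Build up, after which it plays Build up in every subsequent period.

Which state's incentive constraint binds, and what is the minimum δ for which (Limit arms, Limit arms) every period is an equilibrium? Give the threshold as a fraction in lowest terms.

Zenor: cooperation gives 14 each period; deviation gives 23 once then 11 forever.
  14/(1−δ) ≥ 23 + 11δ/(1−δ) ⇒ δ ≥ 9/12 = 3/4.
Nordia: cooperation gives 13 each period; deviation gives 23 once then 7 forever.
  δ ≥ 10/16 = 5/8.
Both must hold, so the binding constraint is Zenor's: δ ≥ 3/4.

Zenor; δ ≥ 3/4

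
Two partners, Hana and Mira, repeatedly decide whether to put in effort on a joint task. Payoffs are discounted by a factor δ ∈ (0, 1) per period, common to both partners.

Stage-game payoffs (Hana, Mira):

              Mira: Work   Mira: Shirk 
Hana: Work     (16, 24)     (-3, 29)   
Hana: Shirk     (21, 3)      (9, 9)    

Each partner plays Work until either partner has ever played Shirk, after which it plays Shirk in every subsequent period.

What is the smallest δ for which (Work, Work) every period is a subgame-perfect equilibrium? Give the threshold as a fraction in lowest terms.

Hana's threshold: (21−16)/(21−9) = 5/12.
Mira's threshold: (29−24)/(29−9) = 1/4.
5/12 > 1/4, so Hana binds and δ* = 5/12.

5/12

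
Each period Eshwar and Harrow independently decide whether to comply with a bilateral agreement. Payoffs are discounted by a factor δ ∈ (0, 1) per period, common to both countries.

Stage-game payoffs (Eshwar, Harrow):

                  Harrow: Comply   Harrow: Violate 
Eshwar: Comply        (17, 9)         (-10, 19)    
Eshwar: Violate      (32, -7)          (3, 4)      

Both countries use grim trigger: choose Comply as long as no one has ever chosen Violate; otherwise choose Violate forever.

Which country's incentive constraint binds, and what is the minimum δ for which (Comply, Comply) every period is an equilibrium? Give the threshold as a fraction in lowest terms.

Eshwar: cooperation gives 17 each period; deviation gives 32 once then 3 forever.
  17/(1−δ) ≥ 32 + 3δ/(1−δ) ⇒ δ ≥ 15/29.
Harrow: cooperation gives 9 each period; deviation gives 19 once then 4 forever.
  δ ≥ 10/15 = 2/3.
Both must hold, so the binding constraint is Harrow's: δ ≥ 2/3.

Harrow; δ ≥ 2/3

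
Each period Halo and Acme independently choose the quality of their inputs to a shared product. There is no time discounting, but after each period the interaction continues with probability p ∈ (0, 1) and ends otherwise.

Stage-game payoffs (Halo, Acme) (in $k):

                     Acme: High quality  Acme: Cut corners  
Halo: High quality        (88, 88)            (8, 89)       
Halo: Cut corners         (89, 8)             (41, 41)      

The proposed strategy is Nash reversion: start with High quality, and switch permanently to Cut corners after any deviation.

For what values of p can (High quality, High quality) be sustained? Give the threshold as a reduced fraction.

1/48

Expected cooperation value is 88 + p·88 + p²·88 + … = 88/(1−p); deviation gives 89 + p·41/(1−p).
88 ≥ 89(1−p) + 41p ⇒ 48p ≥ 1 ⇒ p ≥ 1/48.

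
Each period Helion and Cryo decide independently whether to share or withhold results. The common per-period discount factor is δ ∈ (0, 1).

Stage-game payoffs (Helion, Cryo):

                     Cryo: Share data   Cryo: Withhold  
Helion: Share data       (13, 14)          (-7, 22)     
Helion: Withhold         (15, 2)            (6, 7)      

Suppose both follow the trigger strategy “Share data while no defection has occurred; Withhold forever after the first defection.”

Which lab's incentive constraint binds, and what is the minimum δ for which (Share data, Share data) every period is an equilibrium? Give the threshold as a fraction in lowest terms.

Cryo; δ ≥ 8/15

Helion's threshold: (15−13)/(15−6) = 2/9.
Cryo's threshold: (22−14)/(22−7) = 8/15.
2/9 < 8/15, so Cryo binds and δ* = 8/15.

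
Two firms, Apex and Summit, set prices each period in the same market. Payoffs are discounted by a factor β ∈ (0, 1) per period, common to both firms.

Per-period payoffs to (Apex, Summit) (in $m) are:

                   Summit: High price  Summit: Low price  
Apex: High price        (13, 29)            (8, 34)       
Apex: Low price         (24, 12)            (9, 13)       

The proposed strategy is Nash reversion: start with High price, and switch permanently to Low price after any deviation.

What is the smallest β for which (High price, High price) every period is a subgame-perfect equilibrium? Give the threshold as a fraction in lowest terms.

For Apex: deviation gain 24−13 = 11, per-period punishment loss 13−9 = 4. IC gives β ≥ 11/15.
For Summit: gain 5, loss 16 per period, so β ≥ 5/21.
The tighter constraint is Apex's, so cooperation needs β ≥ 11/15.

11/15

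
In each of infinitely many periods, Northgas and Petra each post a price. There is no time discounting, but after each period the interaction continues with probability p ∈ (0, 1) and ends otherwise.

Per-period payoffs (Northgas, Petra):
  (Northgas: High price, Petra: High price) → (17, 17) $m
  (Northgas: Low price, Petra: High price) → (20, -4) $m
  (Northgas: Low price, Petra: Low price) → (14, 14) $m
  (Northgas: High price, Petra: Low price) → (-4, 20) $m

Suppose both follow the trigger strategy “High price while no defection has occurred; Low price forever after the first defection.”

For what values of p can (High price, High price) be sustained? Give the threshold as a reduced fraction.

1/2

Expected cooperation value is 17 + p·17 + p²·17 + … = 17/(1−p); deviation gives 20 + p·14/(1−p).
17 ≥ 20(1−p) + 14p ⇒ 6p ≥ 3 ⇒ p ≥ 3/6 = 1/2.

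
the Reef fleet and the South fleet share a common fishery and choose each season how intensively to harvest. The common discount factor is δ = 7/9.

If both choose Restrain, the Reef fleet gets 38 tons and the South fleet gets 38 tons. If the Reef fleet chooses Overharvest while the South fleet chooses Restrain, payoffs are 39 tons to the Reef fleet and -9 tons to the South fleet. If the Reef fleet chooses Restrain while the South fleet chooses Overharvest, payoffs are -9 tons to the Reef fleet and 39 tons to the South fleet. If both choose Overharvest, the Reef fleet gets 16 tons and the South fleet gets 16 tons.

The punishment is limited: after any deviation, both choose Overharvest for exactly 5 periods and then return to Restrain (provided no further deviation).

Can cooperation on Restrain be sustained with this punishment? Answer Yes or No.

IC: δ+…+δ^5 ≥ (39−38)/(38−16) = 1/22.
At δ = 7/9: partial sum = 2.5038 ≥ 0.0455. Cooperation sustainable.

Yes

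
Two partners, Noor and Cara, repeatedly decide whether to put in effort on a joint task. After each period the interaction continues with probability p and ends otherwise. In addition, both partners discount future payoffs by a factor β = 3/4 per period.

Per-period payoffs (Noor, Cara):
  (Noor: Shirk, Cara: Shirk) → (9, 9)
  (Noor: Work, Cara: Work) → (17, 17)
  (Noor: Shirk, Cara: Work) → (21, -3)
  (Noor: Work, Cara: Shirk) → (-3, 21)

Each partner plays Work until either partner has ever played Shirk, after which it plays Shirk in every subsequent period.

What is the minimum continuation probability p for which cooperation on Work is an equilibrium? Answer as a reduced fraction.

Expected continuation weight on next period's payoff is β·p = 3/4·p, which plays the role of the discount factor.
Cooperation requires 3/4·p ≥ (21−17)/(21−9) = 1/3, hence p ≥ 4/9.

4/9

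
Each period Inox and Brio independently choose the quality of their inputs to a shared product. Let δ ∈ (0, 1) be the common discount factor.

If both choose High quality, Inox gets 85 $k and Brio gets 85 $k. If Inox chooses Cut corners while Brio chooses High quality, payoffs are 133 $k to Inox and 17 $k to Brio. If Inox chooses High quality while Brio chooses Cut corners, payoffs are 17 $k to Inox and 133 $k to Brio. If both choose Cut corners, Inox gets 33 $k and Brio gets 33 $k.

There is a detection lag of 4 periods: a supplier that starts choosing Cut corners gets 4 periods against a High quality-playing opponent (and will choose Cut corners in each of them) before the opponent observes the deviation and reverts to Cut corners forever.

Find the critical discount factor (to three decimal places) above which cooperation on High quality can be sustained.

0.832

Deviating for the 4 undetected periods gains 133−85 = 48 per period over cooperation, then loses 85−33 = 52 per period forever once punishment starts.
Gain: 48(1 + δ + … + δ^3); loss: 52·δ^4/(1−δ).
No profitable deviation ⇔ 48(1−δ^4) ≤ 52·δ^4, i.e. δ^4 ≥ 48/(48+52) = 12/25.
Hence δ ≥ (12/25)^(1/4) ≈ 0.832.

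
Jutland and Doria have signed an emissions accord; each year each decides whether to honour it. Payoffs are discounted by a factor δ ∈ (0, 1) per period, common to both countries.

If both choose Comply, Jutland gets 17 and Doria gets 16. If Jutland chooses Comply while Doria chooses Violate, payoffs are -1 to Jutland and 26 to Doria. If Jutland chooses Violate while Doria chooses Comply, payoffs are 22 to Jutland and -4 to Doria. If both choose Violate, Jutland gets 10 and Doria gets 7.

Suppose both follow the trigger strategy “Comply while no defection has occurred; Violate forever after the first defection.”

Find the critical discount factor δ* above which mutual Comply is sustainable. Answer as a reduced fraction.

Jutland's threshold: (22−17)/(22−10) = 5/12.
Doria's threshold: (26−16)/(26−7) = 10/19.
5/12 < 10/19, so Doria binds and δ* = 10/19.

10/19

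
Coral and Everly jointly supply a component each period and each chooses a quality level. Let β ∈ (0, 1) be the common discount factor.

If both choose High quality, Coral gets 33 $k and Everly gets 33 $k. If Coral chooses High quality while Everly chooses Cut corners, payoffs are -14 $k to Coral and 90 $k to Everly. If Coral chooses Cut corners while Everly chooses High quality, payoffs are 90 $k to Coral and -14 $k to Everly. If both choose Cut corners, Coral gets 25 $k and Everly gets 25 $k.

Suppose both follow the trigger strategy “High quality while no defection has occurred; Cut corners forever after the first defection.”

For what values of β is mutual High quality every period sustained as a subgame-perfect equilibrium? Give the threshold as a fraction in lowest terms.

Under grim trigger the critical discount factor is (T−C)/(T−P) with T = 90, C = 33, P = 25.
β* = (90−33)/(90−25) = 57/65.

57/65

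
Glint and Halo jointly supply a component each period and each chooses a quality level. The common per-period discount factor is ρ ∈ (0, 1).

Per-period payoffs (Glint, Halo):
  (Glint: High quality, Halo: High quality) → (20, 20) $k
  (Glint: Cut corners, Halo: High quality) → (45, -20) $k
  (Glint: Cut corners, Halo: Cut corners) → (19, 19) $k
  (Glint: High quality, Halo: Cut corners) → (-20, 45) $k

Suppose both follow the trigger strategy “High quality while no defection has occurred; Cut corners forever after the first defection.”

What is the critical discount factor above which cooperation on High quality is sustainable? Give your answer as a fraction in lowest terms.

25/26

One-period gain from deviating is 45 − 20 = 25. The loss is 20 − 19 = 1 in every subsequent period, with present value 1·ρ/(1−ρ).
Deviation is unprofitable when 1·ρ/(1−ρ) ≥ 25, i.e. ρ/(1−ρ) ≥ 25.
Equivalently ρ ≥ 25/(25+1) = 25/26.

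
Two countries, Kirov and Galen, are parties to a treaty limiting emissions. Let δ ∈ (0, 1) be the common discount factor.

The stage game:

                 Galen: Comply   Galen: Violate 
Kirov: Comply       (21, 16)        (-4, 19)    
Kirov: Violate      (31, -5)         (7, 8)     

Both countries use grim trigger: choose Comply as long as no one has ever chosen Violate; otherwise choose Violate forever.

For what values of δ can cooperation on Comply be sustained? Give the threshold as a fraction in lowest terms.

5/12

Kirov: cooperation gives 21 each period; deviation gives 31 once then 7 forever.
  21/(1−δ) ≥ 31 + 7δ/(1−δ) ⇒ δ ≥ 10/24 = 5/12.
Galen: cooperation gives 16 each period; deviation gives 19 once then 8 forever.
  δ ≥ 3/11.
Both must hold, so the binding constraint is Kirov's: δ ≥ 5/12.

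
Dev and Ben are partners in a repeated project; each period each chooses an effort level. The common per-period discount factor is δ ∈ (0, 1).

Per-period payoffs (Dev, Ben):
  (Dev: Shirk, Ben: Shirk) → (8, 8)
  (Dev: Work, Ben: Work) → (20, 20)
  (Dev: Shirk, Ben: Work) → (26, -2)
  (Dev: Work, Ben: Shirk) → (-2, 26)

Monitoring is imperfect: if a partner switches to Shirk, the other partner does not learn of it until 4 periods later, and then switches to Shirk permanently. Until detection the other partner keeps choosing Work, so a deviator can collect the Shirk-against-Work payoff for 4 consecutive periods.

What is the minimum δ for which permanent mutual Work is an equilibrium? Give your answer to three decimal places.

0.760

A deviator earns 26 for 4 periods, then 8 forever; cooperating earns 20 forever. Multiplying the IC by (1−δ):
20 ≥ 26(1−δ^4) + 8δ^4, so 18·δ^4 ≥ 6 and δ^4 ≥ 1/3.
δ ≥ (1/3)^(1/4) ≈ 0.760.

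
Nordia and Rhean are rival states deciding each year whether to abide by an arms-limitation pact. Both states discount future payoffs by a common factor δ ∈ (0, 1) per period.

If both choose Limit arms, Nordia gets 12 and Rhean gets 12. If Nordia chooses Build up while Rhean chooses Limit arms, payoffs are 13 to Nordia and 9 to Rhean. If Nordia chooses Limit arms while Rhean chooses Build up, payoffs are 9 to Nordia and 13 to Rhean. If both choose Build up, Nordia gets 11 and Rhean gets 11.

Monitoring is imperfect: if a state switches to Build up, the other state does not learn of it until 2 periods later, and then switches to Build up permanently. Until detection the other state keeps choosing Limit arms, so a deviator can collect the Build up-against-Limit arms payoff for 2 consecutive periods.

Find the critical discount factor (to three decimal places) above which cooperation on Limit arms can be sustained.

0.707

A deviator earns 13 for 2 periods, then 11 forever; cooperating earns 12 forever. Multiplying the IC by (1−δ):
12 ≥ 13(1−δ^2) + 11δ^2, so 2·δ^2 ≥ 1 and δ^2 ≥ 1/2.
δ ≥ (1/2)^(1/2) ≈ 0.707.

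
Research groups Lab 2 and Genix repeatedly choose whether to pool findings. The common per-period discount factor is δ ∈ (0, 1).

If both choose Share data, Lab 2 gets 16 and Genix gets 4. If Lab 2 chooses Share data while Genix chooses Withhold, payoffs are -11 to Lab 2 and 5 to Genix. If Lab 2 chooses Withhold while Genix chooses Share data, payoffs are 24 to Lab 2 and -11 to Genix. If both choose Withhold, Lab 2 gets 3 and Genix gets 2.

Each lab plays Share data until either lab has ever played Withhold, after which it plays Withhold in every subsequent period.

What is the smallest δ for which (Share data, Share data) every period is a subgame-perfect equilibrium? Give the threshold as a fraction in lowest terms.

8/21

Lab 2: cooperation gives 16 each period; deviation gives 24 once then 3 forever.
  16/(1−δ) ≥ 24 + 3δ/(1−δ) ⇒ δ ≥ 8/21.
Genix: cooperation gives 4 each period; deviation gives 5 once then 2 forever.
  δ ≥ 1/3.
Both must hold, so the binding constraint is Lab 2's: δ ≥ 8/21.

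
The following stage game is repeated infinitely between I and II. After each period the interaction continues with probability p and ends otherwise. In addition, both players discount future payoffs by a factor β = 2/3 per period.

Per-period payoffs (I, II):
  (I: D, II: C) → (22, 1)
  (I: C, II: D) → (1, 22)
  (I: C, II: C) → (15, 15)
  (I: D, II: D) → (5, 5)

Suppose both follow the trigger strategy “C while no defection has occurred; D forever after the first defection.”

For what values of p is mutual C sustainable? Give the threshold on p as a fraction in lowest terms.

Expected continuation weight on next period's payoff is β·p = 2/3·p, which plays the role of the discount factor.
Cooperation requires 2/3·p ≥ (22−15)/(22−5) = 7/17, hence p ≥ 21/34.

21/34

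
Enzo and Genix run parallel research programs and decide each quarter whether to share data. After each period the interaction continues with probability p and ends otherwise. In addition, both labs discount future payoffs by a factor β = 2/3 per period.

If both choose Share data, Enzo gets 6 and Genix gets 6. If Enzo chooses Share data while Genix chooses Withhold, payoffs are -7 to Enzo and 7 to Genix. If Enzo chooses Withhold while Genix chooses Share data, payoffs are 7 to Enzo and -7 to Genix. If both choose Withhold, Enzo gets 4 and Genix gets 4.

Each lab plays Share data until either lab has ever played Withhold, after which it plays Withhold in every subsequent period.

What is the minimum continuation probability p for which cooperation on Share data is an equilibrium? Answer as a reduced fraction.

1/2

With continuation probability p and discount β, the effective per-period discount factor is βp.
Grim-trigger IC: βp ≥ (7−6)/(7−4) = 1/3.
So p ≥ (1/3)/(2/3) = 1/2.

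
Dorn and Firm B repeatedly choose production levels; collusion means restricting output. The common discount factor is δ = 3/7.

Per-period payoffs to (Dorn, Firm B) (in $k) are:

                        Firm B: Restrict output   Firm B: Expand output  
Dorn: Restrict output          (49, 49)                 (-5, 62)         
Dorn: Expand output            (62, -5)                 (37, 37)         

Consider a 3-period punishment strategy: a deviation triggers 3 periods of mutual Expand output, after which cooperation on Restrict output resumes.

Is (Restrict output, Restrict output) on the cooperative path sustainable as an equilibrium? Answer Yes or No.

Comparing payoff streams over the 4 periods until play realigns: cooperate → 49(1+δ+…+δ^3); deviate → 62 + 37(δ+…+δ^3).
Cooperation is sustained iff (49−37)(δ+…+δ^3) ≥ 62−49.
δ+…+δ^3 = 3/7·(1−(3/7)^3)/(1−3/7) = 0.6910, and (62−49)/(49−37) = 1.0833.
0.6910 < 1.0833, so cooperation is not sustainable.

No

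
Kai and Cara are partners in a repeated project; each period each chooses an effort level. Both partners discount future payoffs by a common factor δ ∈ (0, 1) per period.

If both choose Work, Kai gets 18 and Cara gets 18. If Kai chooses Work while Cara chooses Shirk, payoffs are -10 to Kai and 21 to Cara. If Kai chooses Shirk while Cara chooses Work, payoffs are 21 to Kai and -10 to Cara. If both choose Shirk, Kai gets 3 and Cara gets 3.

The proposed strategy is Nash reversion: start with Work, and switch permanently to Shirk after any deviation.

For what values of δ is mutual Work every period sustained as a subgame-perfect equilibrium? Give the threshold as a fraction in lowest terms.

18/(1−δ) ≥ 21 + 3δ/(1−δ)
18 ≥ 21 − 18δ
δ ≥ 3/18 = 1/6.

1/6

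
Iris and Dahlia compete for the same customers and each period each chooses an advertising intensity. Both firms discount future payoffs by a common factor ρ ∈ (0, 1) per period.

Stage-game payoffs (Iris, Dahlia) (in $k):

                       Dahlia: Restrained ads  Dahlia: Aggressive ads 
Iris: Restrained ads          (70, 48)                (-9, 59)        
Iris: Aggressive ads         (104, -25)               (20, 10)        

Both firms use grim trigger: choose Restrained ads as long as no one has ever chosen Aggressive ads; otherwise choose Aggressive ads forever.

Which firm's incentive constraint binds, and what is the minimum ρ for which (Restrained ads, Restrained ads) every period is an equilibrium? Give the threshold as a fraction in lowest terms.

Iris; ρ ≥ 17/42

For Iris: deviation gain 104−70 = 34, per-period punishment loss 70−20 = 50. IC gives ρ ≥ 34/84 = 17/42.
For Dahlia: gain 11, loss 38 per period, so ρ ≥ 11/49.
The tighter constraint is Iris's, so cooperation needs ρ ≥ 17/42.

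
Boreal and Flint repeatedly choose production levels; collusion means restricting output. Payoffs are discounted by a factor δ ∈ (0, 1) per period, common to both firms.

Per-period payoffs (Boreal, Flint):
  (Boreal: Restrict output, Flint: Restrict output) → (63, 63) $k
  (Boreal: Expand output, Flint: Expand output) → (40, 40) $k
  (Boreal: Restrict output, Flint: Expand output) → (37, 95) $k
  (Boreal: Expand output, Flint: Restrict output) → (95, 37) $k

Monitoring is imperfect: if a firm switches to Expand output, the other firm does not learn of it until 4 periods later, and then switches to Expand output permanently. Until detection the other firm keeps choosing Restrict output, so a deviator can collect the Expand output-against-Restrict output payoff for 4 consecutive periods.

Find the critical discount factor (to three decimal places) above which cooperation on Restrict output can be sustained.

A deviator earns 95 for 4 periods, then 40 forever; cooperating earns 63 forever. Multiplying the IC by (1−δ):
63 ≥ 95(1−δ^4) + 40δ^4, so 55·δ^4 ≥ 32 and δ^4 ≥ 32/55.
δ ≥ (32/55)^(1/4) ≈ 0.873.

0.873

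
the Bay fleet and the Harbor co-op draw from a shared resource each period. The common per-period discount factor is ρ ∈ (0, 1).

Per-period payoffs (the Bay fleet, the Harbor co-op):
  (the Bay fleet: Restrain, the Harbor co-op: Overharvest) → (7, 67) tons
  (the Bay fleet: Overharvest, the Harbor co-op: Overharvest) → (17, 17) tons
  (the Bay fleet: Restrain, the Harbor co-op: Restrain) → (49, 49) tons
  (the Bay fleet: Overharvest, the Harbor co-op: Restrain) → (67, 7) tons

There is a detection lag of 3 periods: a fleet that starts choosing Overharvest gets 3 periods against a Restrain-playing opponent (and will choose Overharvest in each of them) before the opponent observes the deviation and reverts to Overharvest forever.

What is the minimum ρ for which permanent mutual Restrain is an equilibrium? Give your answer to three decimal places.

0.711

Deviating for the 3 undetected periods gains 67−49 = 18 per period over cooperation, then loses 49−17 = 32 per period forever once punishment starts.
Gain: 18(1 + ρ + … + ρ^2); loss: 32·ρ^3/(1−ρ).
No profitable deviation ⇔ 18(1−ρ^3) ≤ 32·ρ^3, i.e. ρ^3 ≥ 18/(18+32) = 9/25.
Hence ρ ≥ (9/25)^(1/3) ≈ 0.711.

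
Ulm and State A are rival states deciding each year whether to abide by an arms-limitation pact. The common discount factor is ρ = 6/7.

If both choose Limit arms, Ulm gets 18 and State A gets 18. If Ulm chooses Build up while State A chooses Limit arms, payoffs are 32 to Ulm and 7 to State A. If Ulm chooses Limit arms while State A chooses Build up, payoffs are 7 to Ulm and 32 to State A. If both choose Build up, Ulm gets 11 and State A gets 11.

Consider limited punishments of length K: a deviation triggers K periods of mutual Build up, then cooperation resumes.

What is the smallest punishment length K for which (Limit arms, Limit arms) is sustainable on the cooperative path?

IC: ρ(1−ρ^K)/(1−ρ) ≥ (32−18)/(18−11) = 2.
With ρ = 6/7: need 1 − ρ^K ≥ 2·(1−6/7)/(6/7), i.e. ρ^K ≤ 0.6667.
Since (6/7)^2 = 0.7347 and (6/7)^3 = 0.6297, the smallest such K is 3.

3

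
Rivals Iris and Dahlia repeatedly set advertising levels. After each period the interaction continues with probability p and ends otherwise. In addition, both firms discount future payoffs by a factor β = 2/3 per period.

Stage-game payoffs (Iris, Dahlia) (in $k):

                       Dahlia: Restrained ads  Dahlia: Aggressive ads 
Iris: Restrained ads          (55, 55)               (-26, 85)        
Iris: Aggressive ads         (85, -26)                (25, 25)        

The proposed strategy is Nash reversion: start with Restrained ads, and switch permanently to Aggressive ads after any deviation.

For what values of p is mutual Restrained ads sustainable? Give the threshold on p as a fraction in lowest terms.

3/4

With continuation probability p and discount β, the effective per-period discount factor is βp.
Grim-trigger IC: βp ≥ (85−55)/(85−25) = 1/2.
So p ≥ (1/2)/(2/3) = 3/4.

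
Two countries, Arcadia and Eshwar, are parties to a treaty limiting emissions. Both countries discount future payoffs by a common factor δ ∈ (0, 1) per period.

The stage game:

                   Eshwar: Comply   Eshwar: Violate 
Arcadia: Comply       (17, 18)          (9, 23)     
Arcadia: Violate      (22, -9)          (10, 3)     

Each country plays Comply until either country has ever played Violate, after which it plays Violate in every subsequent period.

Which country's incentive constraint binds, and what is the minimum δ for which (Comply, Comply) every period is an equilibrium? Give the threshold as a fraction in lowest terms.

Arcadia; δ ≥ 5/12

Arcadia: cooperation gives 17 each period; deviation gives 22 once then 10 forever.
  17/(1−δ) ≥ 22 + 10δ/(1−δ) ⇒ δ ≥ 5/12.
Eshwar: cooperation gives 18 each period; deviation gives 23 once then 3 forever.
  δ ≥ 5/20 = 1/4.
Both must hold, so the binding constraint is Arcadia's: δ ≥ 5/12.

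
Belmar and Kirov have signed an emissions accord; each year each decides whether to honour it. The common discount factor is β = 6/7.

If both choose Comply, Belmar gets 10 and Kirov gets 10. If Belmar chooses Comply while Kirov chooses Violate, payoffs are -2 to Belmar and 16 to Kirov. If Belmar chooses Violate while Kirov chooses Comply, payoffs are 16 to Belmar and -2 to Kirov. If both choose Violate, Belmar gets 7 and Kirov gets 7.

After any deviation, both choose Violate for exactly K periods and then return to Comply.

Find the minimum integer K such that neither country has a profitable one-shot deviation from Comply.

No profitable deviation requires (10−7)(β+…+β^K) ≥ 16−10, i.e. β+…+β^K ≥ 2 ≈ 2.0000.
With β = 6/7, the partial sums are K=1: 0.8571, K=2: 1.5918, K=3: 2.2216.
K = 3 is the first length at which the sum reaches 2.0000.

3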